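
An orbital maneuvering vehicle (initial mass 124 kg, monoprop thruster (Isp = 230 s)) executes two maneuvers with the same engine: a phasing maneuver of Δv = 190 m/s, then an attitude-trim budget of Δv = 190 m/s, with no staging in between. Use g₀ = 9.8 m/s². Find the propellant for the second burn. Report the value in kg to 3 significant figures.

v_e = Isp · g₀ = 230 × 9.8 = 2254.0 m/s.
After the first burn: m = 124 × exp(−190/2254.0) = 124 × 0.91916 = 113.976 kg.
After the second burn: m = 113.976 × exp(−190/2254.0) = 113.976 × 0.91916 = 104.762 kg.
Second-burn propellant = 113.976 − 104.762 = 9.214 kg.

propellant for the second burn ≈ 9.21 kg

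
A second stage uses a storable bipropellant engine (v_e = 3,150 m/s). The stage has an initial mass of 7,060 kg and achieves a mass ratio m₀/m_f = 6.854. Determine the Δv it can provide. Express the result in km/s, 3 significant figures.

Δv = v_e · ln(6.854) = 3150.0 × 1.9248 ≈ 6063.2 m/s.

Δv ≈ 6.06 km/s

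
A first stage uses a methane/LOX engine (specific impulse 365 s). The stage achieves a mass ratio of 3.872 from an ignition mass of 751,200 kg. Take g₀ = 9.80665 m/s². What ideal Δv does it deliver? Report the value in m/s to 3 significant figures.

v_e = Isp · g₀ = 365 × 9.80665 = 3579.4 m/s.
Δv = v_e · ln(3.872) = 3579.4 × 1.3538 ≈ 4845.7 m/s.

Δv ≈ 4850 m/s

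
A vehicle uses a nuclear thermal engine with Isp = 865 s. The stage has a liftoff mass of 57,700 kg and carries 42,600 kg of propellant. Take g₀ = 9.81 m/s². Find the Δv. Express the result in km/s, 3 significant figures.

Δv ≈ 11.4 km/s

v_e = Isp · g₀ = 865 × 9.81 = 8485.6 m/s.
m_f = m₀ − m_prop = 57,700 − 42,600 = 15,100 kg.
Rocket equation: Δv = v_e · ln(m₀/m_f) = 8485.6 × ln(3.821) = 8485.6 × 1.3406 ≈ 11375.5 m/s.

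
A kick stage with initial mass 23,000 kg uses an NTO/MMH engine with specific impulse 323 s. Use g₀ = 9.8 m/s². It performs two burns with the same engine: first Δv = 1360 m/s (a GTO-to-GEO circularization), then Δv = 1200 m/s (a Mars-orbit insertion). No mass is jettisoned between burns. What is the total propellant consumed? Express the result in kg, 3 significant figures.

total propellant consumed ≈ 12800 kg

v_e = Isp · g₀ = 323 × 9.8 = 3165.4 m/s.
After the first burn: m = 23000 × exp(−1360/3165.4) = 23000 × 0.65074 = 14,967 kg.
After the second burn: m = 14,967 × exp(−1200/3165.4) = 14,967 × 0.68448 = 10,244.6 kg.
Total propellant = m₀ − m_final = 23000 − 10,244.6 = 12,755.4 kg.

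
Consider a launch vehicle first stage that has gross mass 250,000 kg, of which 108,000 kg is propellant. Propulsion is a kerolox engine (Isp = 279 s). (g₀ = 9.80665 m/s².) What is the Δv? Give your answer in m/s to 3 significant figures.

Δv ≈ 1550 m/s

v_e = Isp · g₀ = 279 × 9.80665 = 2736.1 m/s.
m_f = m₀ − m_prop = 250,000 − 108,000 = 142,000 kg.
Δv = v_e · ln(m₀/m_f) = 2736.1 × ln(1.761) = 2736.1 × 0.5656 ≈ 1547.6 m/s.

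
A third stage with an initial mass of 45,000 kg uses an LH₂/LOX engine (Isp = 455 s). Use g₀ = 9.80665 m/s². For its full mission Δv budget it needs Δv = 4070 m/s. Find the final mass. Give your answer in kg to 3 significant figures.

final mass ≈ 18100 kg

v_e = Isp · g₀ = 455 × 9.80665 = 4462.0 m/s.
By the Tsiolkovsky rocket equation, m₀/m_f = exp(Δv / v_e) = exp(4070 / 4462.0) = exp(0.9121) = 2.4896.
m_f = m₀ / 2.4896 = 45,000 / 2.4896 = 18,075.2 kg.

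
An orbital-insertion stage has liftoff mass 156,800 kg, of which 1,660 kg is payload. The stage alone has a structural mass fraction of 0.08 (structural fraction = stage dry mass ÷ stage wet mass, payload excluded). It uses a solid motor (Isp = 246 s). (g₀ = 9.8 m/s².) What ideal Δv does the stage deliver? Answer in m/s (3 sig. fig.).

Δv ≈ 5810 m/s

Stage wet mass = m₀ − payload = 156,800 − 1,660 = 155,140 kg.
Stage dry mass = ε × stage wet mass = 0.08 × 155,140 = 12,411.2 kg.
Burnout mass m_f = stage dry + payload = 12,411.2 + 1,660 = 14,071.2 kg.
v_e = Isp · g₀ = 246 × 9.8 = 2410.8 m/s.
By the Tsiolkovsky rocket equation, Δv = v_e · ln(156,800/14,071.2) = 2410.8 × ln(11.14) = 2410.8 × 2.4108 ≈ 5812 m/s.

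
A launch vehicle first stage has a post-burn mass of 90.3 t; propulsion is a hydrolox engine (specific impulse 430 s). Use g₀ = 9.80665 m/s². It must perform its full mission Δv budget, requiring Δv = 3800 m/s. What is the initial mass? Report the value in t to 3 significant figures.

v_e = Isp · g₀ = 430 × 9.80665 = 4216.9 m/s.
Using Δv = v_e ln(m₀/m_f): m₀/m_f = exp(Δv / v_e) = exp(3800 / 4216.9) = exp(0.9011) = 2.4624.
m₀ = m_f × 2.4624 = 90.3 × 2.4624 = 222.355 t.

initial mass ≈ 222 t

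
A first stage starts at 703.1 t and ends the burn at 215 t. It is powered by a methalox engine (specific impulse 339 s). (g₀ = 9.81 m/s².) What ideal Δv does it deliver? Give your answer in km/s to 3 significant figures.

v_e = Isp · g₀ = 339 × 9.81 = 3325.6 m/s.
Δv = v_e · ln(m₀/m_f) = 3325.6 × ln(3.27) = 3325.6 × 1.1849 ≈ 3940.4 m/s.

Δv ≈ 3.94 km/s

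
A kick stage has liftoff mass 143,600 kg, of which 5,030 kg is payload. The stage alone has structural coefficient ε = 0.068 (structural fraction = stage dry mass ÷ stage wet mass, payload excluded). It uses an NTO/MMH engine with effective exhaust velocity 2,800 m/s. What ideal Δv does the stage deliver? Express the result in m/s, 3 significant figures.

Δv ≈ 6430 m/s

Stage wet mass = m₀ − payload = 143,600 − 5,030 = 138,570 kg.
Stage dry mass = ε × stage wet mass = 0.068 × 138,570 = 9,422.76 kg.
Burnout mass m_f = stage dry + payload = 9,422.76 + 5,030 = 14,452.76 kg.
Rocket equation: Δv = v_e · ln(143,600/14,452.76) = 2800.0 × ln(9.936) = 2800.0 × 2.2961 ≈ 6429 m/s.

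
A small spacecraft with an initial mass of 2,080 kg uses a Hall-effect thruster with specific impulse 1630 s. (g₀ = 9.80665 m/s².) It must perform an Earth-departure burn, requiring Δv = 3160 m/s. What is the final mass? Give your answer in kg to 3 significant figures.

final mass ≈ 1710 kg

v_e = Isp · g₀ = 1630 × 9.80665 = 15984.8 m/s.
Using Δv = v_e ln(m₀/m_f): m₀/m_f = exp(Δv / v_e) = exp(3160 / 15984.8) = exp(0.1977) = 1.2186.
m_f = m₀ / 1.2186 = 2,080 / 1.2186 = 1,706.88 kg.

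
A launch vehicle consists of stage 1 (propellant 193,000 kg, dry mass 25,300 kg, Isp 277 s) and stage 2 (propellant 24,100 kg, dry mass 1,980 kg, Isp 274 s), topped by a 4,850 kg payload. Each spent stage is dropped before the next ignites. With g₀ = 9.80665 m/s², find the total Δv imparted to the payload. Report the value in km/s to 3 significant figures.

Δv ≈ 8.10 km/s

Ignition mass of stage 1 = 193,000+25,300 + 24,100+1,980 + 4,850 = 249,230 kg.
Stage 1: m₀ = 249,230 kg, m_f = 249,230 − 193,000 = 56,230 kg; Δv = 277×9.80665×ln(4.432) = 2716.4×1.4889 ≈ 4045 m/s.
Stage 2: m₀ = 30,930 kg, m_f = 30,930 − 24,100 = 6,830 kg; Δv = 274×9.80665×ln(4.529) = 2687.0×1.5104 ≈ 4058 m/s.
Total Δv = 4045 + 4058 = 8103 m/s.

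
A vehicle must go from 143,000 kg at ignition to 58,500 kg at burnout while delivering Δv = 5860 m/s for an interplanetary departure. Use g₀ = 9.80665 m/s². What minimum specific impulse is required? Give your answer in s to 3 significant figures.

ln(m₀/m_f) = ln(143000/58500) = ln(2.444) = 0.8938.
v_e = Δv / ln(m₀/m_f) = 5860 / 0.8938 = 6556.1 m/s.
Isp = v_e / g₀ = 6556.1 / 9.80665 = 668.5 s.

Isp ≈ 669 s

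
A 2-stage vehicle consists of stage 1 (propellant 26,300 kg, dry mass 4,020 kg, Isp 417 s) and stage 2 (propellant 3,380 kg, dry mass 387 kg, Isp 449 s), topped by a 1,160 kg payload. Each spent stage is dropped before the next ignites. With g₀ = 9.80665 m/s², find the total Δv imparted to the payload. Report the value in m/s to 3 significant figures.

Δv ≈ 10700 m/s

Ignition mass of stage 1 = 26,300+4,020 + 3,380+387 + 1,160 = 35,247 kg.
Stage 1: m₀ = 35,247 kg, m_f = 35,247 − 26,300 = 8,947 kg; Δv = 417×9.80665×ln(3.94) = 4089.4×1.3711 ≈ 5607 m/s.
Stage 2: m₀ = 4,927 kg, m_f = 4,927 − 3,380 = 1,547 kg; Δv = 449×9.80665×ln(3.185) = 4403.2×1.1584 ≈ 5101 m/s.
Total Δv = 5607 + 5101 = 10708 m/s.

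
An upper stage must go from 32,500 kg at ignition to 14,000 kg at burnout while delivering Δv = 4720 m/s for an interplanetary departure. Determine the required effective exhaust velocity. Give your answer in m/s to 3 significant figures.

v_e ≈ 5600 m/s

ln(m₀/m_f) = ln(32500/14000) = ln(2.321) = 0.8422.
v_e = Δv / ln(m₀/m_f) = 4720 / 0.8422 = 5604.5 m/s.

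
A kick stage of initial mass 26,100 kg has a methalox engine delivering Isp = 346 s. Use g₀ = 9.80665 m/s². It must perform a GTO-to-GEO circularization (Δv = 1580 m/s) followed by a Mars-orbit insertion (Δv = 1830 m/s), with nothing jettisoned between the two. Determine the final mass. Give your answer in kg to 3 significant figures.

final mass ≈ 9550 kg

v_e = Isp · g₀ = 346 × 9.80665 = 3393.1 m/s.
After the first burn: m = 26100 × exp(−1580/3393.1) = 26100 × 0.62773 = 16,383.8 kg.
After the second burn: m = 16,383.8 × exp(−1830/3393.1) = 16,383.8 × 0.58314 = 9,554.05 kg.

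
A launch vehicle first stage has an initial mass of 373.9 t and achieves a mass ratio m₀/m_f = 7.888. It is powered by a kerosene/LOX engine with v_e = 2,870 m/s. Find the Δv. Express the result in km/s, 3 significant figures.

Δv ≈ 5.93 km/s

From the ideal rocket equation, Δv = v_e · ln(7.888) = 2870.0 × 2.0653 ≈ 5927.5 m/s.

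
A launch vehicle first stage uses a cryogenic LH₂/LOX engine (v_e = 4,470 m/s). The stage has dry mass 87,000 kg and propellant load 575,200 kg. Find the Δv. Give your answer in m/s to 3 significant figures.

Δv ≈ 9070 m/s

m₀ = m_dry + m_prop = 87,000 + 575,200 = 662,200 kg.
By the Tsiolkovsky rocket equation, Δv = v_e · ln(m₀/m_f) = 4470.0 × ln(7.611) = 4470.0 × 2.0297 ≈ 9072.6 m/s.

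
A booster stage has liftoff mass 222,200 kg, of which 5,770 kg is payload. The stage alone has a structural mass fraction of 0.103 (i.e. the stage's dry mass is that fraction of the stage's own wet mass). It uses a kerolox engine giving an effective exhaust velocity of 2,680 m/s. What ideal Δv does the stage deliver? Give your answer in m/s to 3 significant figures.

Δv ≈ 5550 m/s

Stage wet mass = m₀ − payload = 222,200 − 5,770 = 216,430 kg.
Stage dry mass = ε × stage wet mass = 0.103 × 216,430 = 22,292.3 kg.
Burnout mass m_f = stage dry + payload = 22,292.3 + 5,770 = 28,062.3 kg.
Rocket equation: Δv = v_e · ln(222,200/28,062.3) = 2680.0 × ln(7.918) = 2680.0 × 2.0692 ≈ 5545 m/s.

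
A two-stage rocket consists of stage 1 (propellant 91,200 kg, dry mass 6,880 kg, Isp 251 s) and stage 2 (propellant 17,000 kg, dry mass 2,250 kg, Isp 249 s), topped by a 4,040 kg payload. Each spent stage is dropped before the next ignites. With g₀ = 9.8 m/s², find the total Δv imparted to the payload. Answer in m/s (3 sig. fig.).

Ignition mass of stage 1 = 91,200+6,880 + 17,000+2,250 + 4,040 = 121,370 kg.
Stage 1: m₀ = 121,370 kg, m_f = 121,370 − 91,200 = 30,170 kg; Δv = 251×9.8×ln(4.023) = 2459.8×1.3920 ≈ 3424 m/s.
Stage 2: m₀ = 23,290 kg, m_f = 23,290 − 17,000 = 6,290 kg; Δv = 249×9.8×ln(3.703) = 2440.2×1.3091 ≈ 3194 m/s.
Total Δv = 3424 + 3194 = 6618 m/s.

Δv ≈ 6620 m/s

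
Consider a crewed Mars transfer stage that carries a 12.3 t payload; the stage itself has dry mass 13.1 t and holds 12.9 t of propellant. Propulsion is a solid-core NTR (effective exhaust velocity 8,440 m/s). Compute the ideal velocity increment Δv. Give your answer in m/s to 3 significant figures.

Δv ≈ 3470 m/s

m₀ = payload + dry + propellant = 12.3 + 13.1 + 12.9 = 38.3 t.
m_f = payload + dry = 12.3 + 13.1 = 25.4 t.
Δv = v_e · ln(m₀/m_f) = 8440.0 × ln(1.508) = 8440.0 × 0.4107 ≈ 3466.3 m/s.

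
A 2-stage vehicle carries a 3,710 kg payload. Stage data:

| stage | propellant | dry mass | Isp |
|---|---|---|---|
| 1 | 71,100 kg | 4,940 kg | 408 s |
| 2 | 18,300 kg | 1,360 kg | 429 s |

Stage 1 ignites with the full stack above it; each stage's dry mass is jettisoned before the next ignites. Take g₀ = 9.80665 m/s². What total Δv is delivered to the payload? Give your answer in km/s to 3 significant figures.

Δv ≈ 11.5 km/s

Ignition mass of stage 1 = 71,100+4,940 + 18,300+1,360 + 3,710 = 99,410 kg.
Stage 1: m₀ = 99,410 kg, m_f = 99,410 − 71,100 = 28,310 kg; Δv = 408×9.80665×ln(3.511) = 4001.1×1.2560 ≈ 5026 m/s.
Stage 2: m₀ = 23,370 kg, m_f = 23,370 − 18,300 = 5,070 kg; Δv = 429×9.80665×ln(4.609) = 4207.1×1.5281 ≈ 6429 m/s.
Total Δv = 5026 + 6429 = 11455 m/s.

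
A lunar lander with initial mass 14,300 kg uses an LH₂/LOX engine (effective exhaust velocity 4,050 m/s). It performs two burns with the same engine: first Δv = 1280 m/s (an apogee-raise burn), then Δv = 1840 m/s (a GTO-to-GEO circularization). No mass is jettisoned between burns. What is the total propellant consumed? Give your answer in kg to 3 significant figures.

After the first burn: m = 14300 × exp(−1280/4050.0) = 14300 × 0.72902 = 10,425 kg.
After the second burn: m = 10,425 × exp(−1840/4050.0) = 10,425 × 0.63488 = 6,618.62 kg.
Total propellant = m₀ − m_final = 14300 − 6,618.62 = 7,681.38 kg.

total propellant consumed ≈ 7680 kg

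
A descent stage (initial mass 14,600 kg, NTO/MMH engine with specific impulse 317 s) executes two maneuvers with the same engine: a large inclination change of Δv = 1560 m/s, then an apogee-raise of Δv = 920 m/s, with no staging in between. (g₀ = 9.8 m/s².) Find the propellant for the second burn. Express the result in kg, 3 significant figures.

propellant for the second burn ≈ 2260 kg

v_e = Isp · g₀ = 317 × 9.8 = 3106.6 m/s.
After the first burn: m = 14600 × exp(−1560/3106.6) = 14600 × 0.60522 = 8,836.21 kg.
After the second burn: m = 8,836.21 × exp(−920/3106.6) = 8,836.21 × 0.74368 = 6,571.31 kg.
Second-burn propellant = 8,836.21 − 6,571.31 = 2,264.9 kg.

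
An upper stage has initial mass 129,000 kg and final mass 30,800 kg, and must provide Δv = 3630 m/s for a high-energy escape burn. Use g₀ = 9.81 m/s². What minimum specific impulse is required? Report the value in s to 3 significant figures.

Isp ≈ 258 s

ln(m₀/m_f) = ln(129000/30800) = ln(4.188) = 1.4323.
By the Tsiolkovsky rocket equation, v_e = Δv / ln(m₀/m_f) = 3630 / 1.4323 = 2534.4 m/s.
Isp = v_e / g₀ = 2534.4 / 9.81 = 258.3 s.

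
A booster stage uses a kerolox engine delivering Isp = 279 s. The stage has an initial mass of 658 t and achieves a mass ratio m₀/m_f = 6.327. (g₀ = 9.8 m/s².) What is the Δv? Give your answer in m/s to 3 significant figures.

v_e = Isp · g₀ = 279 × 9.8 = 2734.2 m/s.
Δv = v_e · ln(6.327) = 2734.2 × 1.8448 ≈ 5044.1 m/s.

Δv ≈ 5040 m/s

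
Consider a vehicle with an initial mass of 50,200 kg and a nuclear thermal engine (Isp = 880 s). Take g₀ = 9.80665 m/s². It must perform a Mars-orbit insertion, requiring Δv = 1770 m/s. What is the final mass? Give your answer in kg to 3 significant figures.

v_e = Isp · g₀ = 880 × 9.80665 = 8629.9 m/s.
m₀/m_f = exp(Δv / v_e) = exp(1770 / 8629.9) = exp(0.2051) = 1.2277.
m_f = m₀ / 1.2277 = 50,200 / 1.2277 = 40,889.5 kg.

final mass ≈ 40900 kg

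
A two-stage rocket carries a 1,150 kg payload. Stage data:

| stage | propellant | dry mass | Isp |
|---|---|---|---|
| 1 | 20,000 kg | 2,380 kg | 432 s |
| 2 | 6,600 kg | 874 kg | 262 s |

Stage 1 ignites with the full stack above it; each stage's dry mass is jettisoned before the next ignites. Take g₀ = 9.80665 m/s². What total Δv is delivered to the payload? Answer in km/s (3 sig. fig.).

Δv ≈ 8.11 km/s

Ignition mass of stage 1 = 20,000+2,380 + 6,600+874 + 1,150 = 31,004 kg.
Stage 1: m₀ = 31,004 kg, m_f = 31,004 − 20,000 = 11,004 kg; Δv = 432×9.80665×ln(2.818) = 4236.5×1.0359 ≈ 4388 m/s.
Stage 2: m₀ = 8,624 kg, m_f = 8,624 − 6,600 = 2,024 kg; Δv = 262×9.80665×ln(4.261) = 2569.3×1.4495 ≈ 3724 m/s.
Total Δv = 4388 + 3724 = 8112 m/s.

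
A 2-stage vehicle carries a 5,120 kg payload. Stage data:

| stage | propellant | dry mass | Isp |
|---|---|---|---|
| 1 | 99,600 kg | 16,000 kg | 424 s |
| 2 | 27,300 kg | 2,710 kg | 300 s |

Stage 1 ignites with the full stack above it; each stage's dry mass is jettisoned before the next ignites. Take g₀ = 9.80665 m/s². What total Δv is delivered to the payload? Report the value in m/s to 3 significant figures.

Δv ≈ 8910 m/s

Ignition mass of stage 1 = 99,600+16,000 + 27,300+2,710 + 5,120 = 150,730 kg.
Stage 1: m₀ = 150,730 kg, m_f = 150,730 − 99,600 = 51,130 kg; Δv = 424×9.80665×ln(2.948) = 4158.0×1.0811 ≈ 4495 m/s.
Stage 2: m₀ = 35,130 kg, m_f = 35,130 − 27,300 = 7,830 kg; Δv = 300×9.80665×ln(4.487) = 2942.0×1.5011 ≈ 4416 m/s.
Total Δv = 4495 + 4416 = 8911 m/s.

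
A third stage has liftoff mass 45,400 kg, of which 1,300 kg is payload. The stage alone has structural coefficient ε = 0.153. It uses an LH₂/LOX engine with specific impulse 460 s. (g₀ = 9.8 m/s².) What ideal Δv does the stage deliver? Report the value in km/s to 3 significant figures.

Δv ≈ 7.80 km/s

Stage wet mass = m₀ − payload = 45,400 − 1,300 = 44,100 kg.
Stage dry mass = ε × stage wet mass = 0.153 × 44,100 = 6,747.3 kg.
Burnout mass m_f = stage dry + payload = 6,747.3 + 1,300 = 8,047.3 kg.
v_e = Isp · g₀ = 460 × 9.8 = 4508.0 m/s.
Rocket equation: Δv = v_e · ln(45,400/8,047.3) = 4508.0 × ln(5.642) = 4508.0 × 1.7302 ≈ 7800 m/s.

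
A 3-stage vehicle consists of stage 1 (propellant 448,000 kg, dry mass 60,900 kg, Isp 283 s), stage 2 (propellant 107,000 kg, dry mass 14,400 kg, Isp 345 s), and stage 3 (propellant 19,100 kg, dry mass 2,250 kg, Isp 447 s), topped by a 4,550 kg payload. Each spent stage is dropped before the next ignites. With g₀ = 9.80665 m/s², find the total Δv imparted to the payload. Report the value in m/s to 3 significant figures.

Δv ≈ 13400 m/s

Ignition mass of stage 1 = 448,000+60,900 + 107,000+14,400 + 19,100+2,250 + 4,550 = 656,200 kg.
Stage 1: m₀ = 656,200 kg, m_f = 656,200 − 448,000 = 208,200 kg; Δv = 283×9.80665×ln(3.152) = 2775.3×1.1480 ≈ 3186 m/s.
Stage 2: m₀ = 147,300 kg, m_f = 147,300 − 107,000 = 40,300 kg; Δv = 345×9.80665×ln(3.655) = 3383.3×1.2961 ≈ 4385 m/s.
Stage 3: m₀ = 25,900 kg, m_f = 25,900 − 19,100 = 6,800 kg; Δv = 447×9.80665×ln(3.809) = 4383.6×1.3373 ≈ 5862 m/s.
Total Δv = 3186 + 4385 + 5862 = 13433 m/s.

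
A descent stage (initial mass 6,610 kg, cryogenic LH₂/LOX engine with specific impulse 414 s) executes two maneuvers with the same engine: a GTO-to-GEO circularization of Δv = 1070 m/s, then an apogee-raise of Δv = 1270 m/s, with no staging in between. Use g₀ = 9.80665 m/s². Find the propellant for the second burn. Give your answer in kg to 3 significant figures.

propellant for the second burn ≈ 1360 kg

v_e = Isp · g₀ = 414 × 9.80665 = 4060.0 m/s.
After the first burn: m = 6610 × exp(−1070/4060.0) = 6610 × 0.76832 = 5,078.6 kg.
After the second burn: m = 5,078.6 × exp(−1270/4060.0) = 5,078.6 × 0.73139 = 3,714.44 kg.
Second-burn propellant = 5,078.6 − 3,714.44 = 1,364.16 kg.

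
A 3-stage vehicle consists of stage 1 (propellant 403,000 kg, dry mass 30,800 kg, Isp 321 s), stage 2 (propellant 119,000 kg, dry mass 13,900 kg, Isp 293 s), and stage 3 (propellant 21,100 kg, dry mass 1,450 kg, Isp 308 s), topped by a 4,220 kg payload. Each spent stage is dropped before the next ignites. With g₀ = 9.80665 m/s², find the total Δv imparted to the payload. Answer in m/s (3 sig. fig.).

Δv ≈ 12200 m/s

Ignition mass of stage 1 = 403,000+30,800 + 119,000+13,900 + 21,100+1,450 + 4,220 = 593,470 kg.
Stage 1: m₀ = 593,470 kg, m_f = 593,470 − 403,000 = 190,470 kg; Δv = 321×9.80665×ln(3.116) = 3147.9×1.1365 ≈ 3578 m/s.
Stage 2: m₀ = 159,670 kg, m_f = 159,670 − 119,000 = 40,670 kg; Δv = 293×9.80665×ln(3.926) = 2873.3×1.3676 ≈ 3930 m/s.
Stage 3: m₀ = 26,770 kg, m_f = 26,770 − 21,100 = 5,670 kg; Δv = 308×9.80665×ln(4.721) = 3020.4×1.5521 ≈ 4688 m/s.
Total Δv = 3578 + 3930 + 4688 = 12196 m/s.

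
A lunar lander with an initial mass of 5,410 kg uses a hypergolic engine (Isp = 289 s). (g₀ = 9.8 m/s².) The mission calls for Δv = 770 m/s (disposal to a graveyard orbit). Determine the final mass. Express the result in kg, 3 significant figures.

final mass ≈ 4120 kg

v_e = Isp · g₀ = 289 × 9.8 = 2832.2 m/s.
By the Tsiolkovsky rocket equation, m₀/m_f = exp(Δv / v_e) = exp(770 / 2832.2) = exp(0.2719) = 1.3124.
m_f = m₀ / 1.3124 = 5,410 / 1.3124 = 4,122.22 kg.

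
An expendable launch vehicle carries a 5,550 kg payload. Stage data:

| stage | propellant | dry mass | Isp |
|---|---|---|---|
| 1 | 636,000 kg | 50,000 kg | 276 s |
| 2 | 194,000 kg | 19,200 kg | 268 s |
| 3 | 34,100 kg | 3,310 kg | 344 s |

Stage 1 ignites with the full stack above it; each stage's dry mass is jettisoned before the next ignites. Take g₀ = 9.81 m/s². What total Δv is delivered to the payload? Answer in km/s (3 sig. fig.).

Δv ≈ 12.1 km/s

Ignition mass of stage 1 = 636,000+50,000 + 194,000+19,200 + 34,100+3,310 + 5,550 = 942,160 kg.
Stage 1: m₀ = 942,160 kg, m_f = 942,160 − 636,000 = 306,160 kg; Δv = 276×9.81×ln(3.077) = 2707.6×1.1241 ≈ 3043 m/s.
Stage 2: m₀ = 256,160 kg, m_f = 256,160 − 194,000 = 62,160 kg; Δv = 268×9.81×ln(4.121) = 2629.1×1.4161 ≈ 3723 m/s.
Stage 3: m₀ = 42,960 kg, m_f = 42,960 − 34,100 = 8,860 kg; Δv = 344×9.81×ln(4.849) = 3374.6×1.5787 ≈ 5328 m/s.
Total Δv = 3043 + 3723 + 5328 = 12094 m/s.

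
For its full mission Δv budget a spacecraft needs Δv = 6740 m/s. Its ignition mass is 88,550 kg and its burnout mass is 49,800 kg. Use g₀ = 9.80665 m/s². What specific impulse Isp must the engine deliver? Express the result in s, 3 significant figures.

ln(m₀/m_f) = ln(88550/49800) = ln(1.778) = 0.5756.
v_e = Δv / ln(m₀/m_f) = 6740 / 0.5756 = 11710.5 m/s.
Isp = v_e / g₀ = 11710.5 / 9.80665 = 1194.1 s.

Isp ≈ 1190 s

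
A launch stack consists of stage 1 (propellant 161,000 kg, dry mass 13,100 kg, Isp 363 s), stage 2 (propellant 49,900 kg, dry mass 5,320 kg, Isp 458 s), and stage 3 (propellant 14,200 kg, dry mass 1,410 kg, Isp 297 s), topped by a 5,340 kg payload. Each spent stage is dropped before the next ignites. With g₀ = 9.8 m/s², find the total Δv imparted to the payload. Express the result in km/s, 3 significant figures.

Δv ≈ 11.7 km/s

Ignition mass of stage 1 = 161,000+13,100 + 49,900+5,320 + 14,200+1,410 + 5,340 = 250,270 kg.
Stage 1: m₀ = 250,270 kg, m_f = 250,270 − 161,000 = 89,270 kg; Δv = 363×9.8×ln(2.804) = 3557.4×1.0309 ≈ 3667 m/s.
Stage 2: m₀ = 76,170 kg, m_f = 76,170 − 49,900 = 26,270 kg; Δv = 458×9.8×ln(2.9) = 4488.4×1.0645 ≈ 4778 m/s.
Stage 3: m₀ = 20,950 kg, m_f = 20,950 − 14,200 = 6,750 kg; Δv = 297×9.8×ln(3.104) = 2910.6×1.1326 ≈ 3297 m/s.
Total Δv = 3667 + 4778 + 3297 = 11742 m/s.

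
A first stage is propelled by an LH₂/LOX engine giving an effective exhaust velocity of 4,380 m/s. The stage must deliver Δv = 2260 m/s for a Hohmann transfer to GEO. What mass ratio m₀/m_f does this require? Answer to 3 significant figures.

By the Tsiolkovsky rocket equation, m₀/m_f = exp(Δv / v_e) = exp(2260 / 4380.0) = exp(0.5160) = 1.6753.

mass ratio ≈ 1.68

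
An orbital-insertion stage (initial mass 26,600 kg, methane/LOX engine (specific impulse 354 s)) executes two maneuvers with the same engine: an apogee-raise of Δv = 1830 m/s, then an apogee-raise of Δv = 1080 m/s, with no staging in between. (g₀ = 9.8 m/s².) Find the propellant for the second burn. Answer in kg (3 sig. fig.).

v_e = Isp · g₀ = 354 × 9.8 = 3469.2 m/s.
After the first burn: m = 26600 × exp(−1830/3469.2) = 26600 × 0.59008 = 15,696.1 kg.
After the second burn: m = 15,696.1 × exp(−1080/3469.2) = 15,696.1 × 0.73249 = 11,497.2 kg.
Second-burn propellant = 15,696.1 − 11,497.2 = 4,198.9 kg.

propellant for the second burn ≈ 4200 kg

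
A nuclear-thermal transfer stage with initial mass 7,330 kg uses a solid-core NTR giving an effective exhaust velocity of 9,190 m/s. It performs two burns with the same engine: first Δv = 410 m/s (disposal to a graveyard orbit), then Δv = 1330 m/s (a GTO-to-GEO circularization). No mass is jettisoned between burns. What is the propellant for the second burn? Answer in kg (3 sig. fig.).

After the first burn: m = 7330 × exp(−410/9190.0) = 7330 × 0.95637 = 7,010.19 kg.
After the second burn: m = 7,010.19 × exp(−1330/9190.0) = 7,010.19 × 0.86526 = 6,065.64 kg.
Second-burn propellant = 7,010.19 − 6,065.64 = 944.55 kg.

propellant for the second burn ≈ 945 kg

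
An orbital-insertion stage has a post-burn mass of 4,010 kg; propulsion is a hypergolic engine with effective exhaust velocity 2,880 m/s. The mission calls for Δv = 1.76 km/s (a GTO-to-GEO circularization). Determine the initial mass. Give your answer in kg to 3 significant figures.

Rocket equation: m₀/m_f = exp(Δv / v_e) = exp(1760 / 2880.0) = exp(0.6111) = 1.8425.
m₀ = m_f × 1.8425 = 4,010 × 1.8425 = 7,388.43 kg.

initial mass ≈ 7390 kg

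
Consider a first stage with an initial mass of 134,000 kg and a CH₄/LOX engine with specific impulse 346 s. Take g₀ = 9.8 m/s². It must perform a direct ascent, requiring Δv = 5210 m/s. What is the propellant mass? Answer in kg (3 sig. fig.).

propellant mass ≈ 105000 kg

v_e = Isp · g₀ = 346 × 9.8 = 3390.8 m/s.
From the ideal rocket equation, m₀/m_f = exp(Δv / v_e) = exp(5210 / 3390.8) = exp(1.5365) = 4.6483.
m_f = 134,000 / 4.6483 = 28,827.7 kg, so propellant = m₀ − m_f = 134,000 − 28,827.7 = 105,172.3 kg.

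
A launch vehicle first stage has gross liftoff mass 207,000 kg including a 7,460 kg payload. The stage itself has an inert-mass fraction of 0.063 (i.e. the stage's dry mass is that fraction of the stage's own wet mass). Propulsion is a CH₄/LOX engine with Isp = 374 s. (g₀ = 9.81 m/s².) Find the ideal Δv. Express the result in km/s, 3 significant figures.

Stage wet mass = m₀ − payload = 207,000 − 7,460 = 199,540 kg.
Stage dry mass = ε × stage wet mass = 0.063 × 199,540 = 12,571 kg.
Burnout mass m_f = stage dry + payload = 12,571 + 7,460 = 20,031 kg.
v_e = Isp · g₀ = 374 × 9.81 = 3668.9 m/s.
By the Tsiolkovsky rocket equation, Δv = v_e · ln(207,000/20,031) = 3668.9 × ln(10.33) = 3668.9 × 2.3354 ≈ 8569 m/s.

Δv ≈ 8.57 km/s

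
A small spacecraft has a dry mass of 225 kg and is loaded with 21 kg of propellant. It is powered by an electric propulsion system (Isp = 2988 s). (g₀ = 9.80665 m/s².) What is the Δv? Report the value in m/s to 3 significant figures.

v_e = Isp · g₀ = 2988 × 9.80665 = 29302.3 m/s.
m₀ = m_dry + m_prop = 225 + 21 = 246 kg.
Using Δv = v_e ln(m₀/m_f): Δv = v_e · ln(m₀/m_f) = 29302.3 × ln(1.093) = 29302.3 × 0.0892 ≈ 2614.7 m/s.

Δv ≈ 2610 m/s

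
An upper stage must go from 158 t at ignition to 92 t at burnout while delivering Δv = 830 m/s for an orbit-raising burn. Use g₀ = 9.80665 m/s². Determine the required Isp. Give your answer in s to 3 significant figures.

ln(m₀/m_f) = ln(158000/92000) = ln(1.717) = 0.5408.
v_e = Δv / ln(m₀/m_f) = 830 / 0.5408 = 1534.7 m/s.
Isp = v_e / g₀ = 1534.7 / 9.80665 = 156.5 s.

Isp ≈ 157 s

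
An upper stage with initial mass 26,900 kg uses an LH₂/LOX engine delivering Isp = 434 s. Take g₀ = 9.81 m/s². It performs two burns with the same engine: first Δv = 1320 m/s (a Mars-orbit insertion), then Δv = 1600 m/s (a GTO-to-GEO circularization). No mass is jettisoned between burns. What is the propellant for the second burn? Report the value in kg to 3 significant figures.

v_e = Isp · g₀ = 434 × 9.81 = 4257.5 m/s.
After the first burn: m = 26900 × exp(−1320/4257.5) = 26900 × 0.73342 = 19,729 kg.
After the second burn: m = 19,729 × exp(−1600/4257.5) = 19,729 × 0.68674 = 13,548.7 kg.
Second-burn propellant = 19,729 − 13,548.7 = 6,180.3 kg.

propellant for the second burn ≈ 6180 kg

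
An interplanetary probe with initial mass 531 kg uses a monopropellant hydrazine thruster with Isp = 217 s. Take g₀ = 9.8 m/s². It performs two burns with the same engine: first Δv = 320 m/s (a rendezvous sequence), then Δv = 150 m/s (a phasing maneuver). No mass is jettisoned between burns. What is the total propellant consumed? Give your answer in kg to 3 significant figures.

v_e = Isp · g₀ = 217 × 9.8 = 2126.6 m/s.
After the first burn: m = 531 × exp(−320/2126.6) = 531 × 0.86030 = 456.819 kg.
After the second burn: m = 456.819 × exp(−150/2126.6) = 456.819 × 0.93190 = 425.71 kg.
Total propellant = m₀ − m_final = 531 − 425.71 = 105.29 kg.

total propellant consumed ≈ 105 kg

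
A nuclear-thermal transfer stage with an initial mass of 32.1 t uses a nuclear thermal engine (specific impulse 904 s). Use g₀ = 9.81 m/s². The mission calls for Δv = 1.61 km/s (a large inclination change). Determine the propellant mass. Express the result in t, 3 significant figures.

propellant mass ≈ 5.33 t

v_e = Isp · g₀ = 904 × 9.81 = 8868.2 m/s.
m₀/m_f = exp(Δv / v_e) = exp(1610 / 8868.2) = exp(0.1815) = 1.1991.
m_f = 32.1 / 1.1991 = 26.7701 t, so propellant = m₀ − m_f = 32.1 − 26.7701 = 5.3299 t.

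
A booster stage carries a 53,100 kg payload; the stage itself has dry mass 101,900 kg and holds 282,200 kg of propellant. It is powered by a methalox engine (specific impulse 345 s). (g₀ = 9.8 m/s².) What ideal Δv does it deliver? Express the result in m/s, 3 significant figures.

v_e = Isp · g₀ = 345 × 9.8 = 3381.0 m/s.
m₀ = payload + dry + propellant = 53,100 + 101,900 + 282,200 = 437,200 kg.
m_f = payload + dry = 53,100 + 101,900 = 155,000 kg.
From the ideal rocket equation, Δv = v_e · ln(m₀/m_f) = 3381.0 × ln(2.821) = 3381.0 × 1.0370 ≈ 3506.0 m/s.

Δv ≈ 3510 m/s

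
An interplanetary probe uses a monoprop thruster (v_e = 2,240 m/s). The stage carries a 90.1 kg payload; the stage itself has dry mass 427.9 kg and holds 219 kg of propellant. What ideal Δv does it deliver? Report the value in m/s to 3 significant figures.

Δv ≈ 790 m/s

m₀ = payload + dry + propellant = 90.1 + 427.9 + 219 = 737 kg.
m_f = payload + dry = 90.1 + 427.9 = 518 kg.
Δv = v_e · ln(m₀/m_f) = 2240.0 × ln(1.423) = 2240.0 × 0.3526 ≈ 789.9 m/s.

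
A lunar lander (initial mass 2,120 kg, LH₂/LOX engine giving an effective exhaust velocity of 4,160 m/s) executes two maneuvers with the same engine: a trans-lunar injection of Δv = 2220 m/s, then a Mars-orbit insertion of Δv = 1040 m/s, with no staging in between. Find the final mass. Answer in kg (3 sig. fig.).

After the first burn: m = 2120 × exp(−2220/4160.0) = 2120 × 0.58646 = 1,243.3 kg.
After the second burn: m = 1,243.3 × exp(−1040/4160.0) = 1,243.3 × 0.77880 = 968.282 kg.

final mass ≈ 968 kg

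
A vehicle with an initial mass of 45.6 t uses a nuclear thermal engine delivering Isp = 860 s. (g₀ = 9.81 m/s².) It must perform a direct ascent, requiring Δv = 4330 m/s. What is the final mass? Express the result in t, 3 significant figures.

final mass ≈ 27.3 t

v_e = Isp · g₀ = 860 × 9.81 = 8436.6 m/s.
m₀/m_f = exp(Δv / v_e) = exp(4330 / 8436.6) = exp(0.5132) = 1.6707.
m_f = m₀ / 1.6707 = 45.6 / 1.6707 = 27.2939 t.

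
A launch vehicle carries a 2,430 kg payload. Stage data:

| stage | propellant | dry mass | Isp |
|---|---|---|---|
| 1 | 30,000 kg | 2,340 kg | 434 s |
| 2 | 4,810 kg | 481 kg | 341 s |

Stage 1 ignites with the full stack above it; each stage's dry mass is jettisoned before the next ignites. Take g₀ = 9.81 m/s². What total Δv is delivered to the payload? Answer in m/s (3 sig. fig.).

Ignition mass of stage 1 = 30,000+2,340 + 4,810+481 + 2,430 = 40,061 kg.
Stage 1: m₀ = 40,061 kg, m_f = 40,061 − 30,000 = 10,061 kg; Δv = 434×9.81×ln(3.982) = 4257.5×1.3817 ≈ 5883 m/s.
Stage 2: m₀ = 7,721 kg, m_f = 7,721 − 4,810 = 2,911 kg; Δv = 341×9.81×ln(2.652) = 3345.2×0.9754 ≈ 3263 m/s.
Total Δv = 5883 + 3263 = 9146 m/s.

Δv ≈ 9150 m/s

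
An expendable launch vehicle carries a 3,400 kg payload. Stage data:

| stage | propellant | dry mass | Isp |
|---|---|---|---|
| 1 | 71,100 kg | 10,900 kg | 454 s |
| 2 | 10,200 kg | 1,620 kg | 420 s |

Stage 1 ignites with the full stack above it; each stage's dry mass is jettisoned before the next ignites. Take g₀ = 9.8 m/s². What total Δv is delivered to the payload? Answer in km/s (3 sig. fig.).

Ignition mass of stage 1 = 71,100+10,900 + 10,200+1,620 + 3,400 = 97,220 kg.
Stage 1: m₀ = 97,220 kg, m_f = 97,220 − 71,100 = 26,120 kg; Δv = 454×9.8×ln(3.722) = 4449.2×1.3143 ≈ 5847 m/s.
Stage 2: m₀ = 15,220 kg, m_f = 15,220 − 10,200 = 5,020 kg; Δv = 420×9.8×ln(3.032) = 4116.0×1.1092 ≈ 4565 m/s.
Total Δv = 5847 + 4565 = 10412 m/s.

Δv ≈ 10.4 km/s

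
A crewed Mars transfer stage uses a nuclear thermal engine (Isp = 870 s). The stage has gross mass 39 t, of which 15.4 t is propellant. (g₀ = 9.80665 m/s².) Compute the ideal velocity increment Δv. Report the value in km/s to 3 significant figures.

Δv ≈ 4.29 km/s

v_e = Isp · g₀ = 870 × 9.80665 = 8531.8 m/s.
m_f = m₀ − m_prop = 39 − 15.4 = 23.6 t.
Rocket equation: Δv = v_e · ln(m₀/m_f) = 8531.8 × ln(1.653) = 8531.8 × 0.5023 ≈ 4285.6 m/s.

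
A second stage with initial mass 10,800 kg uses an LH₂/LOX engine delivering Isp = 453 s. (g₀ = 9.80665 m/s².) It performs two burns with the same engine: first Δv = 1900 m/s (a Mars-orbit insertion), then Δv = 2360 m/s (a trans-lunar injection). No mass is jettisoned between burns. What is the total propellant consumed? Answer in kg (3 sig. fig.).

v_e = Isp · g₀ = 453 × 9.80665 = 4442.4 m/s.
After the first burn: m = 10800 × exp(−1900/4442.4) = 10800 × 0.65201 = 7,041.71 kg.
After the second burn: m = 7,041.71 × exp(−2360/4442.4) = 7,041.71 × 0.58787 = 4,139.61 kg.
Total propellant = m₀ − m_final = 10800 − 4,139.61 = 6,660.39 kg.

total propellant consumed ≈ 6660 kg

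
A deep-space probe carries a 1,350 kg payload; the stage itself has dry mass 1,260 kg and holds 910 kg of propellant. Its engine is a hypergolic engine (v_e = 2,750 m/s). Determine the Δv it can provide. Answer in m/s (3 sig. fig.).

Δv ≈ 823 m/s

m₀ = payload + dry + propellant = 1,350 + 1,260 + 910 = 3,520 kg.
m_f = payload + dry = 1,350 + 1,260 = 2,610 kg.
By the Tsiolkovsky rocket equation, Δv = v_e · ln(m₀/m_f) = 2750.0 × ln(1.349) = 2750.0 × 0.2991 ≈ 822.6 m/s.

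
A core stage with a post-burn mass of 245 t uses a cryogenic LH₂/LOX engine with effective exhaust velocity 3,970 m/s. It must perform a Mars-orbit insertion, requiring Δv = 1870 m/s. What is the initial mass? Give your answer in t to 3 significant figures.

initial mass ≈ 392 t

From the ideal rocket equation, m₀/m_f = exp(Δv / v_e) = exp(1870 / 3970.0) = exp(0.4710) = 1.6016.
m₀ = m_f × 1.6016 = 245 × 1.6016 = 392.392 t.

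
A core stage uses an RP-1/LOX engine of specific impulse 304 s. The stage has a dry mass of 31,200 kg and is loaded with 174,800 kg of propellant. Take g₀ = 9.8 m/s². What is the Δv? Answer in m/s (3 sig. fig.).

v_e = Isp · g₀ = 304 × 9.8 = 2979.2 m/s.
m₀ = m_dry + m_prop = 31,200 + 174,800 = 206,000 kg.
Δv = v_e · ln(m₀/m_f) = 2979.2 × ln(6.603) = 2979.2 × 1.8875 ≈ 5623.1 m/s.

Δv ≈ 5620 m/s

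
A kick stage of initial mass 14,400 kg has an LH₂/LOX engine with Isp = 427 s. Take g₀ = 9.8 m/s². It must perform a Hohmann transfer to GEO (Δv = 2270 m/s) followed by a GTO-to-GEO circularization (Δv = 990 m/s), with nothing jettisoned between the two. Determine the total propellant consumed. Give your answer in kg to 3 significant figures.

total propellant consumed ≈ 7790 kg

v_e = Isp · g₀ = 427 × 9.8 = 4184.6 m/s.
After the first burn: m = 14400 × exp(−2270/4184.6) = 14400 × 0.58131 = 8,370.86 kg.
After the second burn: m = 8,370.86 × exp(−990/4184.6) = 8,370.86 × 0.78932 = 6,607.29 kg.
Total propellant = m₀ − m_final = 14400 − 6,607.29 = 7,792.71 kg.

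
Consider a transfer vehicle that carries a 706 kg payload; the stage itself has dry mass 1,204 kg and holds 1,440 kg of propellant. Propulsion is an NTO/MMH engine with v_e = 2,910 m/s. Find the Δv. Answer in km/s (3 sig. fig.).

Δv ≈ 1.64 km/s

m₀ = payload + dry + propellant = 706 + 1,204 + 1,440 = 3,350 kg.
m_f = payload + dry = 706 + 1,204 = 1,910 kg.
From the ideal rocket equation, Δv = v_e · ln(m₀/m_f) = 2910.0 × ln(1.754) = 2910.0 × 0.5619 ≈ 1635.0 m/s.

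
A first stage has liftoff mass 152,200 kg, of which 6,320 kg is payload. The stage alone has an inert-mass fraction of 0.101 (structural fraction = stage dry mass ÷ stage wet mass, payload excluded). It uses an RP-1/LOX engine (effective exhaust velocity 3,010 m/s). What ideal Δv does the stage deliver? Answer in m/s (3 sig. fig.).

Stage wet mass = m₀ − payload = 152,200 − 6,320 = 145,880 kg.
Stage dry mass = ε × stage wet mass = 0.101 × 145,880 = 14,733.9 kg.
Burnout mass m_f = stage dry + payload = 14,733.9 + 6,320 = 21,053.9 kg.
Δv = v_e · ln(152,200/21,053.9) = 3010.0 × ln(7.229) = 3010.0 × 1.9781 ≈ 5954 m/s.

Δv ≈ 5950 m/s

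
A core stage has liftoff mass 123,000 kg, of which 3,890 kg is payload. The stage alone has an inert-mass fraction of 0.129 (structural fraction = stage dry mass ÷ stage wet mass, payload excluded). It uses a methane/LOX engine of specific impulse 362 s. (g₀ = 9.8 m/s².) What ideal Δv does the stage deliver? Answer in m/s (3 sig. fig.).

Δv ≈ 6580 m/s

Stage wet mass = m₀ − payload = 123,000 − 3,890 = 119,110 kg.
Stage dry mass = ε × stage wet mass = 0.129 × 119,110 = 15,365.2 kg.
Burnout mass m_f = stage dry + payload = 15,365.2 + 3,890 = 19,255.2 kg.
v_e = Isp · g₀ = 362 × 9.8 = 3547.6 m/s.
Δv = v_e · ln(123,000/19,255.2) = 3547.6 × ln(6.388) = 3547.6 × 1.8544 ≈ 6579 m/s.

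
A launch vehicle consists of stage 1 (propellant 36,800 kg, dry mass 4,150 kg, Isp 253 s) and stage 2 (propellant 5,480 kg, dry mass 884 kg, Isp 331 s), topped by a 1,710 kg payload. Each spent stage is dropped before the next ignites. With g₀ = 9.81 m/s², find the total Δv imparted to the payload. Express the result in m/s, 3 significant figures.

Δv ≈ 7130 m/s

Ignition mass of stage 1 = 36,800+4,150 + 5,480+884 + 1,710 = 49,024 kg.
Stage 1: m₀ = 49,024 kg, m_f = 49,024 − 36,800 = 12,224 kg; Δv = 253×9.81×ln(4.01) = 2481.9×1.3889 ≈ 3447 m/s.
Stage 2: m₀ = 8,074 kg, m_f = 8,074 − 5,480 = 2,594 kg; Δv = 331×9.81×ln(3.113) = 3247.1×1.1354 ≈ 3687 m/s.
Total Δv = 3447 + 3687 = 7134 m/s.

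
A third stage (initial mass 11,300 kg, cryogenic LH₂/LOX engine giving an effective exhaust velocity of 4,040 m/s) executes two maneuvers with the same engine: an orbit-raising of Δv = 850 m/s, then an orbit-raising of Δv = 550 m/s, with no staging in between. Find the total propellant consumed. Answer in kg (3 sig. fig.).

total propellant consumed ≈ 3310 kg

After the first burn: m = 11300 × exp(−850/4040.0) = 11300 × 0.81026 = 9,155.94 kg.
After the second burn: m = 9,155.94 × exp(−550/4040.0) = 9,155.94 × 0.87272 = 7,990.57 kg.
Total propellant = m₀ − m_final = 11300 − 7,990.57 = 3,309.43 kg.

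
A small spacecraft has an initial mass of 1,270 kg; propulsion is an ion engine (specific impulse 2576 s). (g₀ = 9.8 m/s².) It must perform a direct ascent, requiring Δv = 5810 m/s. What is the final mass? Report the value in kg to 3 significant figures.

final mass ≈ 1010 kg

v_e = Isp · g₀ = 2576 × 9.8 = 25244.8 m/s.
Rocket equation: m₀/m_f = exp(Δv / v_e) = exp(5810 / 25244.8) = exp(0.2301) = 1.2588.
m_f = m₀ / 1.2588 = 1,270 / 1.2588 = 1,008.9 kg.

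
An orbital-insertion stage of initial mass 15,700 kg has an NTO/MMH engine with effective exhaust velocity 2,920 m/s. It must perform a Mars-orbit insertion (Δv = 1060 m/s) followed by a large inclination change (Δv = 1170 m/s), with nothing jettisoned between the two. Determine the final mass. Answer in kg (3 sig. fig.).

final mass ≈ 7320 kg

After the first burn: m = 15700 × exp(−1060/2920.0) = 15700 × 0.69558 = 10,920.6 kg.
After the second burn: m = 10,920.6 × exp(−1170/2920.0) = 10,920.6 × 0.66986 = 7,315.27 kg.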